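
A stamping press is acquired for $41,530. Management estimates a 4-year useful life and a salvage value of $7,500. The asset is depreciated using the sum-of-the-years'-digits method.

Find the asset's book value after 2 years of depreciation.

Depreciable base = $41,530 − $7,500 = $34,030.
Sum of the years' digits = 4+3+2+1 = 10.
Year 1: $34,030 × 4/10 = $13,612. Book value $27,918.
Year 2: $34,030 × 3/10 = $10,209. Book value $17,709.

$17,709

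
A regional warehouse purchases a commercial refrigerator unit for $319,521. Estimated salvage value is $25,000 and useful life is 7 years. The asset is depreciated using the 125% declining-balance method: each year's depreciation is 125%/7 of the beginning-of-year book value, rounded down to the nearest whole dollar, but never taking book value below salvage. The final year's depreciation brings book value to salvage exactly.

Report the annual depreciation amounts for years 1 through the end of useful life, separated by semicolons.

Depreciable base = $319,521 − $25,000 = $294,521.
Year 1: ⌊$319,521 × 125%/7⌋ = $57,057. Book value $262,464.
Year 2: ⌊$262,464 × 125%/7⌋ = $46,868. Book value $215,596.
Year 3: ⌊$215,596 × 125%/7⌋ = $38,499. Book value $177,097.
Year 4: ⌊$177,097 × 125%/7⌋ = $31,624. Book value $145,473.
Year 5: ⌊$145,473 × 125%/7⌋ = $25,977. Book value $119,496.
Year 6: ⌊$119,496 × 125%/7⌋ = $21,338. Book value $98,158.
Year 7 (final): $98,158 − $25,000 = $73,158. Book value $25,000.

$57,057; $46,868; $38,499; $31,624; $25,977; $21,338; $73,158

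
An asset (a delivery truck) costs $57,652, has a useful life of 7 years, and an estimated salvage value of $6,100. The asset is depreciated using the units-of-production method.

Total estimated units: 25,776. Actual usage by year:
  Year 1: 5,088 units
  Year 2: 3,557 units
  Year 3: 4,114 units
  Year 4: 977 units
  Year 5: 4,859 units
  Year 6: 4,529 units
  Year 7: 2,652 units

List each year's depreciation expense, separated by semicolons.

Depreciable base = $57,652 − $6,100 = $51,552.
Rate = $51,552 / 25,776 units = $2 per unit.
Year 1: 5,088 × $2 = $10,176. Book value $47,476.
Year 2: 3,557 × $2 = $7,114. Book value $40,362.
Year 3: 4,114 × $2 = $8,228. Book value $32,134.
Year 4: 977 × $2 = $1,954. Book value $30,180.
Year 5: 4,859 × $2 = $9,718. Book value $20,462.
Year 6: 4,529 × $2 = $9,058. Book value $11,404.
Year 7: 2,652 × $2 = $5,304. Book value $6,100.

$10,176; $7,114; $8,228; $1,954; $9,718; $9,058; $5,304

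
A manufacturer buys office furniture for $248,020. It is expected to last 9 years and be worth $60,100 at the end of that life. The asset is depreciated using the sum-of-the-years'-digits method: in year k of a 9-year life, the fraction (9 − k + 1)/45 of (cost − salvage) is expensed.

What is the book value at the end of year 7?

Depreciable base = $248,020 − $60,100 = $187,920.
Sum of the years' digits = 9+8+7+6+5+4+3+2+1 = 45.
Year 1: $187,920 × 9/45 = $37,584. Book value $210,436.
Year 2: $187,920 × 8/45 = $33,408. Book value $177,028.
Year 3: $187,920 × 7/45 = $29,232. Book value $147,796.
Year 4: $187,920 × 6/45 = $25,056. Book value $122,740.
Year 5: $187,920 × 5/45 = $20,880. Book value $101,860.
Year 6: $187,920 × 4/45 = $16,704. Book value $85,156.
Year 7: $187,920 × 3/45 = $12,528. Book value $72,628.

$72,628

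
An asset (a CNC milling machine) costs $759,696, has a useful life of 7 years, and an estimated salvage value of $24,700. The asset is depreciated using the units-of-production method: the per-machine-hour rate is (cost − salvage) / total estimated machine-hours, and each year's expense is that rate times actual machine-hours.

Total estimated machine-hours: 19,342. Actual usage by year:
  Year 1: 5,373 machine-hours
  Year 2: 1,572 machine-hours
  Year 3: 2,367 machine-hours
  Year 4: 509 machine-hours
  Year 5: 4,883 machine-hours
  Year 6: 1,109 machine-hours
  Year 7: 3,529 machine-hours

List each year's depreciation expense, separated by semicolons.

Depreciable base = $759,696 − $24,700 = $734,996.
Rate = $734,996 / 19,342 machine-hours = $38 per machine-hour.
Year 1: 5,373 × $38 = $204,174. Book value $555,522.
Year 2: 1,572 × $38 = $59,736. Book value $495,786.
Year 3: 2,367 × $38 = $89,946. Book value $405,840.
Year 4: 509 × $38 = $19,342. Book value $386,498.
Year 5: 4,883 × $38 = $185,554. Book value $200,944.
Year 6: 1,109 × $38 = $42,142. Book value $158,802.
Year 7: 3,529 × $38 = $134,102. Book value $24,700.

$204,174; $59,736; $89,946; $19,342; $185,554; $42,142; $134,102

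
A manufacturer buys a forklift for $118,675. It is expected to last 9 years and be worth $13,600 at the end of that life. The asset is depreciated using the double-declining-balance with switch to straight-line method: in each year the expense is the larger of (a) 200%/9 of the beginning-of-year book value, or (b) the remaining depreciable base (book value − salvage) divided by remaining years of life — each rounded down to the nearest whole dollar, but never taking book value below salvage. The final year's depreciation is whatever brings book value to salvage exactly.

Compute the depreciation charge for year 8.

$4,541

Depreciable base = $118,675 − $13,600 = $105,075.
Year 1: DB = ⌊$118,675 × 200%/9⌋ = $26,372; SL = ⌊$105,075/9⌋ = $11,675 → take DB $26,372. Book value $92,303.
Year 2: DB = ⌊$92,303 × 200%/9⌋ = $20,511; SL = ⌊$78,703/8⌋ = $9,837 → take DB $20,511. Book value $71,792.
Year 3: DB = ⌊$71,792 × 200%/9⌋ = $15,953; SL = ⌊$58,192/7⌋ = $8,313 → take DB $15,953. Book value $55,839.
Year 4: DB = ⌊$55,839 × 200%/9⌋ = $12,408; SL = ⌊$42,239/6⌋ = $7,039 → take DB $12,408. Book value $43,431.
Year 5: DB = ⌊$43,431 × 200%/9⌋ = $9,651; SL = ⌊$29,831/5⌋ = $5,966 → take DB $9,651. Book value $33,780.
Year 6: DB = ⌊$33,780 × 200%/9⌋ = $7,506; SL = ⌊$20,180/4⌋ = $5,045 → take DB $7,506. Book value $26,274.
Year 7: DB = ⌊$26,274 × 200%/9⌋ = $5,838; SL = ⌊$12,674/3⌋ = $4,224 → take DB $5,838. Book value $20,436.
Year 8: DB = ⌊$20,436 × 200%/9⌋ = $4,541; SL = ⌊$6,836/2⌋ = $3,418 → take DB $4,541. Book value $15,895.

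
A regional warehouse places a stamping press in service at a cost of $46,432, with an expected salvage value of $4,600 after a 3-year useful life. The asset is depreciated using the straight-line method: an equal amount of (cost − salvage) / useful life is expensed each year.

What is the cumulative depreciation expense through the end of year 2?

Depreciable base = $46,432 − $4,600 = $41,832.
Annual expense = $41,832 / 3 = $13,944.
End of year 1: book value $32,488.
End of year 2: book value $18,544.
Accumulated through year 2 = $46,432 − $18,544 = $27,888.

$27,888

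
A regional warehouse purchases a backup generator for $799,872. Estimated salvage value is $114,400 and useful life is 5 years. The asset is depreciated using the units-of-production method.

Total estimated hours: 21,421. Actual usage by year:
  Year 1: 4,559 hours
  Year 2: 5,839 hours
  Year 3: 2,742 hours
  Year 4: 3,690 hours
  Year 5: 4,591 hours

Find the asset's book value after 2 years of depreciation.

Depreciable base = $799,872 − $114,400 = $685,472.
Rate = $685,472 / 21,421 hours = $32 per hour.
Year 1: 4,559 × $32 = $145,888. Book value $653,984.
Year 2: 5,839 × $32 = $186,848. Book value $467,136.

$467,136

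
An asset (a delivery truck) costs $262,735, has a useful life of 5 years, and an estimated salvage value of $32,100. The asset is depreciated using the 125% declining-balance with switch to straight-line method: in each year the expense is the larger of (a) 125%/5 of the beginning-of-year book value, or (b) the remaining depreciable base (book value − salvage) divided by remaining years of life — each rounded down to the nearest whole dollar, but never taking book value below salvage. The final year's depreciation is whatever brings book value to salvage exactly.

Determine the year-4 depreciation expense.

Depreciable base = $262,735 − $32,100 = $230,635.
Year 1: DB = ⌊$262,735 × 125%/5⌋ = $65,683; SL = ⌊$230,635/5⌋ = $46,127 → take DB $65,683. Book value $197,052.
Year 2: DB = ⌊$197,052 × 125%/5⌋ = $49,263; SL = ⌊$164,952/4⌋ = $41,238 → take DB $49,263. Book value $147,789.
Year 3: DB = ⌊$147,789 × 125%/5⌋ = $36,947; SL = ⌊$115,689/3⌋ = $38,563 → take SL $38,563. Book value $109,226.
Year 4: DB = ⌊$109,226 × 125%/5⌋ = $27,306; SL = ⌊$77,126/2⌋ = $38,563 → take SL $38,563. Book value $70,663.

$38,563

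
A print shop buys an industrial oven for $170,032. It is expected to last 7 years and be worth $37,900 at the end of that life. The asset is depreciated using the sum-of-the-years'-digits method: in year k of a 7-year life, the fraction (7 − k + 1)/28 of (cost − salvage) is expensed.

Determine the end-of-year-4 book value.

Depreciable base = $170,032 − $37,900 = $132,132.
Sum of the years' digits = 7+6+5+4+3+2+1 = 28.
Year 1: $132,132 × 7/28 = $33,033. Book value $136,999.
Year 2: $132,132 × 6/28 = $28,314. Book value $108,685.
Year 3: $132,132 × 5/28 = $23,595. Book value $85,090.
Year 4: $132,132 × 4/28 = $18,876. Book value $66,214.

$66,214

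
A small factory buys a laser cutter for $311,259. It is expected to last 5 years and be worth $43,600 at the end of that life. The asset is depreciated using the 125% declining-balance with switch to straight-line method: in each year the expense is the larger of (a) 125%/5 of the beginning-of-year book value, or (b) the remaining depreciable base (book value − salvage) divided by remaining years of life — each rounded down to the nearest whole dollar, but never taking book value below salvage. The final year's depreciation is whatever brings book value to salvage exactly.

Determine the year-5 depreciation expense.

Depreciable base = $311,259 − $43,600 = $267,659.
Year 1: DB = ⌊$311,259 × 125%/5⌋ = $77,814; SL = ⌊$267,659/5⌋ = $53,531 → take DB $77,814. Book value $233,445.
Year 2: DB = ⌊$233,445 × 125%/5⌋ = $58,361; SL = ⌊$189,845/4⌋ = $47,461 → take DB $58,361. Book value $175,084.
Year 3: DB = ⌊$175,084 × 125%/5⌋ = $43,771; SL = ⌊$131,484/3⌋ = $43,828 → take SL $43,828. Book value $131,256.
Year 4: DB = ⌊$131,256 × 125%/5⌋ = $32,814; SL = ⌊$87,656/2⌋ = $43,828 → take SL $43,828. Book value $87,428.
Year 5 (final): $87,428 − $43,600 = $43,828. Book value $43,600.

$43,828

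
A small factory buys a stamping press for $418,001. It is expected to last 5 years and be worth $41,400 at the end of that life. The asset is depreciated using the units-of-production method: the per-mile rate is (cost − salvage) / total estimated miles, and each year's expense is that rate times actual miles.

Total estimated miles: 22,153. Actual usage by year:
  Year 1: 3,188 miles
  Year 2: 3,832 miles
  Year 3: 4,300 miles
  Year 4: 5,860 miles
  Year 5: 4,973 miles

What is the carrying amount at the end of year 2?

Depreciable base = $418,001 − $41,400 = $376,601.
Rate = $376,601 / 22,153 miles = $17 per mile.
Year 1: 3,188 × $17 = $54,196. Book value $363,805.
Year 2: 3,832 × $17 = $65,144. Book value $298,661.

$298,661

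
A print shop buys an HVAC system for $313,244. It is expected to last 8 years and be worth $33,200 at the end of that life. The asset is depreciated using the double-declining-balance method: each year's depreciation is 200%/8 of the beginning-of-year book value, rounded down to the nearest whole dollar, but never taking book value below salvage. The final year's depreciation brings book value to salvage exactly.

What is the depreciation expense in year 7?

$13,938

Depreciable base = $313,244 − $33,200 = $280,044.
Year 1: ⌊$313,244 × 200%/8⌋ = $78,311. Book value $234,933.
Year 2: ⌊$234,933 × 200%/8⌋ = $58,733. Book value $176,200.
Year 3: ⌊$176,200 × 200%/8⌋ = $44,050. Book value $132,150.
Year 4: ⌊$132,150 × 200%/8⌋ = $33,037. Book value $99,113.
Year 5: ⌊$99,113 × 200%/8⌋ = $24,778. Book value $74,335.
Year 6: ⌊$74,335 × 200%/8⌋ = $18,583. Book value $55,752.
Year 7: ⌊$55,752 × 200%/8⌋ = $13,938. Book value $41,814.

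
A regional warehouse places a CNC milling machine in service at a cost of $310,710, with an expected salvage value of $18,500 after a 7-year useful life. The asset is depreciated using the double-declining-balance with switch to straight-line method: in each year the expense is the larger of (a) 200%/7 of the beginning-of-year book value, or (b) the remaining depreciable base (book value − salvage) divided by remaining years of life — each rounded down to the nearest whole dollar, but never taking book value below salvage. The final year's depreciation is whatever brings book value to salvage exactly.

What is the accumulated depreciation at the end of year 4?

Depreciable base = $310,710 − $18,500 = $292,210.
Year 1: DB = ⌊$310,710 × 200%/7⌋ = $88,774; SL = ⌊$292,210/7⌋ = $41,744 → take DB $88,774. Book value $221,936.
Year 2: DB = ⌊$221,936 × 200%/7⌋ = $63,410; SL = ⌊$203,436/6⌋ = $33,906 → take DB $63,410. Book value $158,526.
Year 3: DB = ⌊$158,526 × 200%/7⌋ = $45,293; SL = ⌊$140,026/5⌋ = $28,005 → take DB $45,293. Book value $113,233.
Year 4: DB = ⌊$113,233 × 200%/7⌋ = $32,352; SL = ⌊$94,733/4⌋ = $23,683 → take DB $32,352. Book value $80,881.
Accumulated through year 4 = $310,710 − $80,881 = $229,829.

$229,829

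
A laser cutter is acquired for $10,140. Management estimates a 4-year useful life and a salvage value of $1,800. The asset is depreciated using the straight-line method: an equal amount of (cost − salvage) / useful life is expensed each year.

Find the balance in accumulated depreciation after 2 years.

$4,170

Depreciable base = $10,140 − $1,800 = $8,340.
Annual expense = $8,340 / 4 = $2,085.
End of year 1: book value $8,055.
End of year 2: book value $5,970.
Accumulated through year 2 = $10,140 − $5,970 = $4,170.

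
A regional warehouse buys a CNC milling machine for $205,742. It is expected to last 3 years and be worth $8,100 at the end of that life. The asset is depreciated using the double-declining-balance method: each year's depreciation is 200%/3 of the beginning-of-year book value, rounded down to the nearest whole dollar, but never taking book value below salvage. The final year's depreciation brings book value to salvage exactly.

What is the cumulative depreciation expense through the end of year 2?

$182,881

Depreciable base = $205,742 − $8,100 = $197,642.
Year 1: ⌊$205,742 × 200%/3⌋ = $137,161. Book value $68,581.
Year 2: ⌊$68,581 × 200%/3⌋ = $45,720. Book value $22,861.
Accumulated through year 2 = $205,742 − $22,861 = $182,881.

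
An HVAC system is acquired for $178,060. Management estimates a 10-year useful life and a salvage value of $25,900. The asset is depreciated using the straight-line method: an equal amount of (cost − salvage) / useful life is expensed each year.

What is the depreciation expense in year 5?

$15,216

Depreciable base = $178,060 − $25,900 = $152,160.
Annual expense = $152,160 / 10 = $15,216.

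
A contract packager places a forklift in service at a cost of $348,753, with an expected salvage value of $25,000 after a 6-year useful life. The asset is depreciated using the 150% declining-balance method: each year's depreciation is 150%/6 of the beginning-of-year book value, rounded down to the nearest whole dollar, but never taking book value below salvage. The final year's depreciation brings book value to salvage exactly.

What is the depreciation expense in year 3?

Depreciable base = $348,753 − $25,000 = $323,753.
Year 1: ⌊$348,753 × 150%/6⌋ = $87,188. Book value $261,565.
Year 2: ⌊$261,565 × 150%/6⌋ = $65,391. Book value $196,174.
Year 3: ⌊$196,174 × 150%/6⌋ = $49,043. Book value $147,131.

$49,043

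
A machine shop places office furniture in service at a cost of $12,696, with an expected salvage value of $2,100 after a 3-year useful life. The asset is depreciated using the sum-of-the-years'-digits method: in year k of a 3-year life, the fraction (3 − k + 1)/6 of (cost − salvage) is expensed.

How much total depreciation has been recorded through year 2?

$8,830

Depreciable base = $12,696 − $2,100 = $10,596.
Sum of the years' digits = 3+2+1 = 6.
Year 1: $10,596 × 3/6 = $5,298. Book value $7,398.
Year 2: $10,596 × 2/6 = $3,532. Book value $3,866.
Accumulated through year 2 = $12,696 − $3,866 = $8,830.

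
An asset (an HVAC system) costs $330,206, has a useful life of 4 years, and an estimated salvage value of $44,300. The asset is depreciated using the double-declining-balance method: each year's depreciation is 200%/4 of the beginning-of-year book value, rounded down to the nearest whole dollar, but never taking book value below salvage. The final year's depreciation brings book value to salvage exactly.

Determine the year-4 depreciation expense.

Depreciable base = $330,206 − $44,300 = $285,906.
Year 1: ⌊$330,206 × 200%/4⌋ = $165,103. Book value $165,103.
Year 2: ⌊$165,103 × 200%/4⌋ = $82,551. Book value $82,552.
Year 3: ⌊$82,552 × 200%/4⌋ = $41,276, capped at $38,252. Book value $44,300.
Year 4 (final): $44,300 − $44,300 = $0. Book value $44,300.

$0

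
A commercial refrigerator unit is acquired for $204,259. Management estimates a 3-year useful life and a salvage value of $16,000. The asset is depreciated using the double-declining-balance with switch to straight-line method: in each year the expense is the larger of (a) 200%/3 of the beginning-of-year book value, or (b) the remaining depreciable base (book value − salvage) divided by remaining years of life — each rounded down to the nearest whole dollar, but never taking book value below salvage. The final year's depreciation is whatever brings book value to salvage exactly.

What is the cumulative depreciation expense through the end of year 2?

Depreciable base = $204,259 − $16,000 = $188,259.
Year 1: DB = ⌊$204,259 × 200%/3⌋ = $136,172; SL = ⌊$188,259/3⌋ = $62,753 → take DB $136,172. Book value $68,087.
Year 2: DB = ⌊$68,087 × 200%/3⌋ = $45,391; SL = ⌊$52,087/2⌋ = $26,043 → take DB $45,391. Book value $22,696.
Accumulated through year 2 = $204,259 − $22,696 = $181,563.

$181,563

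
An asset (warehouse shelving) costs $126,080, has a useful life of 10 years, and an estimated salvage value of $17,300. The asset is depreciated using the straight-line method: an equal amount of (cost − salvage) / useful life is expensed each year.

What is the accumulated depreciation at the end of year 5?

Depreciable base = $126,080 − $17,300 = $108,780.
Annual expense = $108,780 / 10 = $10,878.
End of year 1: book value $115,202.
End of year 2: book value $104,324.
End of year 3: book value $93,446.
End of year 4: book value $82,568.
End of year 5: book value $71,690.
Accumulated through year 5 = $126,080 − $71,690 = $54,390.

$54,390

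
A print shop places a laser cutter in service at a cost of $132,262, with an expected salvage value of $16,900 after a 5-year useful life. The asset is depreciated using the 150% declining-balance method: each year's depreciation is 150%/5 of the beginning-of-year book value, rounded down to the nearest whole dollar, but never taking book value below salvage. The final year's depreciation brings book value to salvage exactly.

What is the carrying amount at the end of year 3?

$45,367

Depreciable base = $132,262 − $16,900 = $115,362.
Year 1: ⌊$132,262 × 150%/5⌋ = $39,678. Book value $92,584.
Year 2: ⌊$92,584 × 150%/5⌋ = $27,775. Book value $64,809.
Year 3: ⌊$64,809 × 150%/5⌋ = $19,442. Book value $45,367.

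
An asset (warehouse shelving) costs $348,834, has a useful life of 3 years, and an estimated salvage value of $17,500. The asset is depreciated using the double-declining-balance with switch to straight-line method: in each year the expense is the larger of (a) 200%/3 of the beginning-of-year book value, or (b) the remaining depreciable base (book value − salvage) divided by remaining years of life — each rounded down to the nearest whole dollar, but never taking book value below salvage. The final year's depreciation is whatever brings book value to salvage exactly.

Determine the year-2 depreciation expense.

$77,518

Depreciable base = $348,834 − $17,500 = $331,334.
Year 1: DB = ⌊$348,834 × 200%/3⌋ = $232,556; SL = ⌊$331,334/3⌋ = $110,444 → take DB $232,556. Book value $116,278.
Year 2: DB = ⌊$116,278 × 200%/3⌋ = $77,518; SL = ⌊$98,778/2⌋ = $49,389 → take DB $77,518. Book value $38,760.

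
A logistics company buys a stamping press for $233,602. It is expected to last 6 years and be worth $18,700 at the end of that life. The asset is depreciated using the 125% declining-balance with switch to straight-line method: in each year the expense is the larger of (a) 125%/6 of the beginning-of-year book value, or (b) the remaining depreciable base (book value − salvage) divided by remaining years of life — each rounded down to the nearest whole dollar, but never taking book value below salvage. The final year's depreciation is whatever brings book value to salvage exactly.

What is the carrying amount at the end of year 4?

Depreciable base = $233,602 − $18,700 = $214,902.
Year 1: DB = ⌊$233,602 × 125%/6⌋ = $48,667; SL = ⌊$214,902/6⌋ = $35,817 → take DB $48,667. Book value $184,935.
Year 2: DB = ⌊$184,935 × 125%/6⌋ = $38,528; SL = ⌊$166,235/5⌋ = $33,247 → take DB $38,528. Book value $146,407.
Year 3: DB = ⌊$146,407 × 125%/6⌋ = $30,501; SL = ⌊$127,707/4⌋ = $31,926 → take SL $31,926. Book value $114,481.
Year 4: DB = ⌊$114,481 × 125%/6⌋ = $23,850; SL = ⌊$95,781/3⌋ = $31,927 → take SL $31,927. Book value $82,554.

$82,554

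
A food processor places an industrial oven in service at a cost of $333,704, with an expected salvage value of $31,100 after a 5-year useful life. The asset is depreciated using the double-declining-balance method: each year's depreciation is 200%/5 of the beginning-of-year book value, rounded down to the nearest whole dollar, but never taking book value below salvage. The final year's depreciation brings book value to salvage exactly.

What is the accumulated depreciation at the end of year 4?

$290,455

Depreciable base = $333,704 − $31,100 = $302,604.
Year 1: ⌊$333,704 × 200%/5⌋ = $133,481. Book value $200,223.
Year 2: ⌊$200,223 × 200%/5⌋ = $80,089. Book value $120,134.
Year 3: ⌊$120,134 × 200%/5⌋ = $48,053. Book value $72,081.
Year 4: ⌊$72,081 × 200%/5⌋ = $28,832. Book value $43,249.
Accumulated through year 4 = $333,704 − $43,249 = $290,455.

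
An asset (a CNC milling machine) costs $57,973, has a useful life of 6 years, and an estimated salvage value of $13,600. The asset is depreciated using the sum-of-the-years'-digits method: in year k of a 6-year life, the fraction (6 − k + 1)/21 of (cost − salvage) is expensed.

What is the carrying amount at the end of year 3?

$26,278

Depreciable base = $57,973 − $13,600 = $44,373.
Sum of the years' digits = 6+5+4+3+2+1 = 21.
Year 1: $44,373 × 6/21 = $12,678. Book value $45,295.
Year 2: $44,373 × 5/21 = $10,565. Book value $34,730.
Year 3: $44,373 × 4/21 = $8,452. Book value $26,278.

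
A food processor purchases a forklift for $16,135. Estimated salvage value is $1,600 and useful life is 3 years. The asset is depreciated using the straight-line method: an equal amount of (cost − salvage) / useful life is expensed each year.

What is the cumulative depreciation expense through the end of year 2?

Depreciable base = $16,135 − $1,600 = $14,535.
Annual expense = $14,535 / 3 = $4,845.
End of year 1: book value $11,290.
End of year 2: book value $6,445.
Accumulated through year 2 = $16,135 − $6,445 = $9,690.

$9,690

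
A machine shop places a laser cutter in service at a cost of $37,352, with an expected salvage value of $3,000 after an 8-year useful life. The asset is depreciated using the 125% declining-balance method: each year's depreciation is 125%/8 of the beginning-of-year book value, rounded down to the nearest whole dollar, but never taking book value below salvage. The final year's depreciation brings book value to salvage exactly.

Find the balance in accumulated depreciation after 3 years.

Depreciable base = $37,352 − $3,000 = $34,352.
Year 1: ⌊$37,352 × 125%/8⌋ = $5,836. Book value $31,516.
Year 2: ⌊$31,516 × 125%/8⌋ = $4,924. Book value $26,592.
Year 3: ⌊$26,592 × 125%/8⌋ = $4,155. Book value $22,437.
Accumulated through year 3 = $37,352 − $22,437 = $14,915.

$14,915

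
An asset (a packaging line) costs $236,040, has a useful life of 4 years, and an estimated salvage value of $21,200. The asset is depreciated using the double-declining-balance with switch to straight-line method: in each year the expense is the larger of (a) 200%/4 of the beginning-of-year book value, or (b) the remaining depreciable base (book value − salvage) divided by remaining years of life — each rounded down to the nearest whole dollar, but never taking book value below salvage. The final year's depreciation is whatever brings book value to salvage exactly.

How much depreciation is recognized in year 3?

$29,505

Depreciable base = $236,040 − $21,200 = $214,840.
Year 1: DB = ⌊$236,040 × 200%/4⌋ = $118,020; SL = ⌊$214,840/4⌋ = $53,710 → take DB $118,020. Book value $118,020.
Year 2: DB = ⌊$118,020 × 200%/4⌋ = $59,010; SL = ⌊$96,820/3⌋ = $32,273 → take DB $59,010. Book value $59,010.
Year 3: DB = ⌊$59,010 × 200%/4⌋ = $29,505; SL = ⌊$37,810/2⌋ = $18,905 → take DB $29,505. Book value $29,505.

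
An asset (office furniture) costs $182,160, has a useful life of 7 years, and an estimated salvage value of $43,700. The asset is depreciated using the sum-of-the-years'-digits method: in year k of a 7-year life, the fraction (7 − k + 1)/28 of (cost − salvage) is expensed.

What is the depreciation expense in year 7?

$4,945

Depreciable base = $182,160 − $43,700 = $138,460.
Sum of the years' digits = 7+6+5+4+3+2+1 = 28.
Year 1: $138,460 × 7/28 = $34,615. Book value $147,545.
Year 2: $138,460 × 6/28 = $29,670. Book value $117,875.
Year 3: $138,460 × 5/28 = $24,725. Book value $93,150.
Year 4: $138,460 × 4/28 = $19,780. Book value $73,370.
Year 5: $138,460 × 3/28 = $14,835. Book value $58,535.
Year 6: $138,460 × 2/28 = $9,890. Book value $48,645.
Year 7: $138,460 × 1/28 = $4,945. Book value $43,700.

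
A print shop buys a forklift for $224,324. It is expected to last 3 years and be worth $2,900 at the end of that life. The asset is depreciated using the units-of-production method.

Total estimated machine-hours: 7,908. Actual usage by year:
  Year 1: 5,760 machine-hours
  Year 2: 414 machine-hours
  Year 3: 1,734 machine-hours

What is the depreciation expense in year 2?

$11,592

Depreciable base = $224,324 − $2,900 = $221,424.
Rate = $221,424 / 7,908 machine-hours = $28 per machine-hour.
Year 1: 5,760 × $28 = $161,280. Book value $63,044.
Year 2: 414 × $28 = $11,592. Book value $51,452.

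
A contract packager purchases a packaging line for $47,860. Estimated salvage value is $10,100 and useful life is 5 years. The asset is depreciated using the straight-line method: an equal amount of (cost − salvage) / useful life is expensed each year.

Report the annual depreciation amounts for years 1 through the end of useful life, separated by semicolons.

$7,552; $7,552; $7,552; $7,552; $7,552

Depreciable base = $47,860 − $10,100 = $37,760.
Annual expense = $37,760 / 5 = $7,552.
End of year 1: book value $40,308.
End of year 2: book value $32,756.
End of year 3: book value $25,204.
End of year 4: book value $17,652.
End of year 5: book value $10,100.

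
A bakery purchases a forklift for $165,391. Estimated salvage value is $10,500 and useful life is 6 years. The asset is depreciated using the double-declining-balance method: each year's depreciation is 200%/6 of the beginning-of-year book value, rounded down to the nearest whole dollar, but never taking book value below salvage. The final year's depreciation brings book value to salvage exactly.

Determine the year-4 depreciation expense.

Depreciable base = $165,391 − $10,500 = $154,891.
Year 1: ⌊$165,391 × 200%/6⌋ = $55,130. Book value $110,261.
Year 2: ⌊$110,261 × 200%/6⌋ = $36,753. Book value $73,508.
Year 3: ⌊$73,508 × 200%/6⌋ = $24,502. Book value $49,006.
Year 4: ⌊$49,006 × 200%/6⌋ = $16,335. Book value $32,671.

$16,335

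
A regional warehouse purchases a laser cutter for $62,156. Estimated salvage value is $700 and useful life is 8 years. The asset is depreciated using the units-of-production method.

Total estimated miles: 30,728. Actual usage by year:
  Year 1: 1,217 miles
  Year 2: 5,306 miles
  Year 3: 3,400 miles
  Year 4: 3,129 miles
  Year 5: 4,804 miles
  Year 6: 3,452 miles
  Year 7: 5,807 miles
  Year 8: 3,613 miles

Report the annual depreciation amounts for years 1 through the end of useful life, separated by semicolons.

Depreciable base = $62,156 − $700 = $61,456.
Rate = $61,456 / 30,728 miles = $2 per mile.
Year 1: 1,217 × $2 = $2,434. Book value $59,722.
Year 2: 5,306 × $2 = $10,612. Book value $49,110.
Year 3: 3,400 × $2 = $6,800. Book value $42,310.
Year 4: 3,129 × $2 = $6,258. Book value $36,052.
Year 5: 4,804 × $2 = $9,608. Book value $26,444.
Year 6: 3,452 × $2 = $6,904. Book value $19,540.
Year 7: 5,807 × $2 = $11,614. Book value $7,926.
Year 8: 3,613 × $2 = $7,226. Book value $700.

$2,434; $10,612; $6,800; $6,258; $9,608; $6,904; $11,614; $7,226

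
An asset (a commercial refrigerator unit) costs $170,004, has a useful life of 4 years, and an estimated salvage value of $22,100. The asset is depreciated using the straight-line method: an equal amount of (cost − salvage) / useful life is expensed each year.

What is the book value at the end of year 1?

$133,028

Depreciable base = $170,004 − $22,100 = $147,904.
Annual expense = $147,904 / 4 = $36,976.
End of year 1: book value $133,028.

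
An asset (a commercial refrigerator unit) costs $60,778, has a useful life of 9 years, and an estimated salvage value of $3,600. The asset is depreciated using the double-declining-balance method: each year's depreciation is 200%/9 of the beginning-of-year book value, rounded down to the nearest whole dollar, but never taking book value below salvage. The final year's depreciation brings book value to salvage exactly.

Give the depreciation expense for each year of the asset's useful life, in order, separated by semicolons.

Depreciable base = $60,778 − $3,600 = $57,178.
Year 1: ⌊$60,778 × 200%/9⌋ = $13,506. Book value $47,272.
Year 2: ⌊$47,272 × 200%/9⌋ = $10,504. Book value $36,768.
Year 3: ⌊$36,768 × 200%/9⌋ = $8,170. Book value $28,598.
Year 4: ⌊$28,598 × 200%/9⌋ = $6,355. Book value $22,243.
Year 5: ⌊$22,243 × 200%/9⌋ = $4,942. Book value $17,301.
Year 6: ⌊$17,301 × 200%/9⌋ = $3,844. Book value $13,457.
Year 7: ⌊$13,457 × 200%/9⌋ = $2,990. Book value $10,467.
Year 8: ⌊$10,467 × 200%/9⌋ = $2,326. Book value $8,141.
Year 9 (final): $8,141 − $3,600 = $4,541. Book value $3,600.

$13,506; $10,504; $8,170; $6,355; $4,942; $3,844; $2,990; $2,326; $4,541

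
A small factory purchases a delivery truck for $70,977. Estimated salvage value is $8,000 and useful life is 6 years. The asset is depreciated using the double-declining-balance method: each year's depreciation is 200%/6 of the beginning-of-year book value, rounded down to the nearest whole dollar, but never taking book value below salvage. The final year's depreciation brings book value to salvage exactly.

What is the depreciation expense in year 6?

Depreciable base = $70,977 − $8,000 = $62,977.
Year 1: ⌊$70,977 × 200%/6⌋ = $23,659. Book value $47,318.
Year 2: ⌊$47,318 × 200%/6⌋ = $15,772. Book value $31,546.
Year 3: ⌊$31,546 × 200%/6⌋ = $10,515. Book value $21,031.
Year 4: ⌊$21,031 × 200%/6⌋ = $7,010. Book value $14,021.
Year 5: ⌊$14,021 × 200%/6⌋ = $4,673. Book value $9,348.
Year 6 (final): $9,348 − $8,000 = $1,348. Book value $8,000.

$1,348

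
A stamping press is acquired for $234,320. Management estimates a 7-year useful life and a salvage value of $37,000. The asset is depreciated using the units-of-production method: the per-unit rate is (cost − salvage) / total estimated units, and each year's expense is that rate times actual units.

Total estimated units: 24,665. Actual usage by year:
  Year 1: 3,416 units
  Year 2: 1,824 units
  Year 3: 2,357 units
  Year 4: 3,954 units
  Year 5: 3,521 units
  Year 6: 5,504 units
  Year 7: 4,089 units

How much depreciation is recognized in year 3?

Depreciable base = $234,320 − $37,000 = $197,320.
Rate = $197,320 / 24,665 units = $8 per unit.
Year 1: 3,416 × $8 = $27,328. Book value $206,992.
Year 2: 1,824 × $8 = $14,592. Book value $192,400.
Year 3: 2,357 × $8 = $18,856. Book value $173,544.

$18,856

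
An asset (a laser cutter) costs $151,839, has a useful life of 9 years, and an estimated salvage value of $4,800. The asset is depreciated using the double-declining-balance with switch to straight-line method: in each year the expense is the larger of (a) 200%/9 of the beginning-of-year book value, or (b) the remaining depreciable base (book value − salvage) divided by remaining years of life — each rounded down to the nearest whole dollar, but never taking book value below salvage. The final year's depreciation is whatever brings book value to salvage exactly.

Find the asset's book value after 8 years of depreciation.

$14,405

Depreciable base = $151,839 − $4,800 = $147,039.
Year 1: DB = ⌊$151,839 × 200%/9⌋ = $33,742; SL = ⌊$147,039/9⌋ = $16,337 → take DB $33,742. Book value $118,097.
Year 2: DB = ⌊$118,097 × 200%/9⌋ = $26,243; SL = ⌊$113,297/8⌋ = $14,162 → take DB $26,243. Book value $91,854.
Year 3: DB = ⌊$91,854 × 200%/9⌋ = $20,412; SL = ⌊$87,054/7⌋ = $12,436 → take DB $20,412. Book value $71,442.
Year 4: DB = ⌊$71,442 × 200%/9⌋ = $15,876; SL = ⌊$66,642/6⌋ = $11,107 → take DB $15,876. Book value $55,566.
Year 5: DB = ⌊$55,566 × 200%/9⌋ = $12,348; SL = ⌊$50,766/5⌋ = $10,153 → take DB $12,348. Book value $43,218.
Year 6: DB = ⌊$43,218 × 200%/9⌋ = $9,604; SL = ⌊$38,418/4⌋ = $9,604 → take DB $9,604. Book value $33,614.
Year 7: DB = ⌊$33,614 × 200%/9⌋ = $7,469; SL = ⌊$28,814/3⌋ = $9,604 → take SL $9,604. Book value $24,010.
Year 8: DB = ⌊$24,010 × 200%/9⌋ = $5,335; SL = ⌊$19,210/2⌋ = $9,605 → take SL $9,605. Book value $14,405.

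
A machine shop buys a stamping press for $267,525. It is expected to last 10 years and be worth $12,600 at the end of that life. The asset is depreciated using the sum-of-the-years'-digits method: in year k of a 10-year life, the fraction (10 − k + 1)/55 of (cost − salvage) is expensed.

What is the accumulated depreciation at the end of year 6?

Depreciable base = $267,525 − $12,600 = $254,925.
Sum of the years' digits = 10+9+8+7+6+5+4+3+2+1 = 55.
Year 1: $254,925 × 10/55 = $46,350. Book value $221,175.
Year 2: $254,925 × 9/55 = $41,715. Book value $179,460.
Year 3: $254,925 × 8/55 = $37,080. Book value $142,380.
Year 4: $254,925 × 7/55 = $32,445. Book value $109,935.
Year 5: $254,925 × 6/55 = $27,810. Book value $82,125.
Year 6: $254,925 × 5/55 = $23,175. Book value $58,950.
Accumulated through year 6 = $267,525 − $58,950 = $208,575.

$208,575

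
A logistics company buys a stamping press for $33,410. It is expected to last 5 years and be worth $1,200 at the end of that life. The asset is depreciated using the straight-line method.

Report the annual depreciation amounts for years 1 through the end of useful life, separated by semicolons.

Depreciable base = $33,410 − $1,200 = $32,210.
Annual expense = $32,210 / 5 = $6,442.
End of year 1: book value $26,968.
End of year 2: book value $20,526.
End of year 3: book value $14,084.
End of year 4: book value $7,642.
End of year 5: book value $1,200.

$6,442; $6,442; $6,442; $6,442; $6,442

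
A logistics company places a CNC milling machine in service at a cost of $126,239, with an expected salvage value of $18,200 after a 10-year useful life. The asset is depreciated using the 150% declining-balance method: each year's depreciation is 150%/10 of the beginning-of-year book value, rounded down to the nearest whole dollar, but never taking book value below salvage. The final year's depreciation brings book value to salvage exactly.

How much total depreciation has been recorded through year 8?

$91,837

Depreciable base = $126,239 − $18,200 = $108,039.
Year 1: ⌊$126,239 × 150%/10⌋ = $18,935. Book value $107,304.
Year 2: ⌊$107,304 × 150%/10⌋ = $16,095. Book value $91,209.
Year 3: ⌊$91,209 × 150%/10⌋ = $13,681. Book value $77,528.
Year 4: ⌊$77,528 × 150%/10⌋ = $11,629. Book value $65,899.
Year 5: ⌊$65,899 × 150%/10⌋ = $9,884. Book value $56,015.
Year 6: ⌊$56,015 × 150%/10⌋ = $8,402. Book value $47,613.
Year 7: ⌊$47,613 × 150%/10⌋ = $7,141. Book value $40,472.
Year 8: ⌊$40,472 × 150%/10⌋ = $6,070. Book value $34,402.
Accumulated through year 8 = $126,239 − $34,402 = $91,837.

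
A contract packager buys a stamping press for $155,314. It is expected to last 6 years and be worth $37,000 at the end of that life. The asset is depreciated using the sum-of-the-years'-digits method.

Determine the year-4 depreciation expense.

$16,902

Depreciable base = $155,314 − $37,000 = $118,314.
Sum of the years' digits = 6+5+4+3+2+1 = 21.
Year 1: $118,314 × 6/21 = $33,804. Book value $121,510.
Year 2: $118,314 × 5/21 = $28,170. Book value $93,340.
Year 3: $118,314 × 4/21 = $22,536. Book value $70,804.
Year 4: $118,314 × 3/21 = $16,902. Book value $53,902.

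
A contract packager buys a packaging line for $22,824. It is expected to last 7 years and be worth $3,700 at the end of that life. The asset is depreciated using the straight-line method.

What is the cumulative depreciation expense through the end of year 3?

Depreciable base = $22,824 − $3,700 = $19,124.
Annual expense = $19,124 / 7 = $2,732.
End of year 1: book value $20,092.
End of year 2: book value $17,360.
End of year 3: book value $14,628.
Accumulated through year 3 = $22,824 − $14,628 = $8,196.

$8,196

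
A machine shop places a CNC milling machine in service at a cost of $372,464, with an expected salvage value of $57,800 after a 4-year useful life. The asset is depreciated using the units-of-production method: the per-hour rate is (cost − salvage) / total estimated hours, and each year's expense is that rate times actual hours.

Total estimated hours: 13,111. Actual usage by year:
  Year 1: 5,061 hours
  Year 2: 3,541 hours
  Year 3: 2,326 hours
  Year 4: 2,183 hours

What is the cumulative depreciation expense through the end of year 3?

$262,272

Depreciable base = $372,464 − $57,800 = $314,664.
Rate = $314,664 / 13,111 hours = $24 per hour.
Year 1: 5,061 × $24 = $121,464. Book value $251,000.
Year 2: 3,541 × $24 = $84,984. Book value $166,016.
Year 3: 2,326 × $24 = $55,824. Book value $110,192.
Accumulated through year 3 = $372,464 − $110,192 = $262,272.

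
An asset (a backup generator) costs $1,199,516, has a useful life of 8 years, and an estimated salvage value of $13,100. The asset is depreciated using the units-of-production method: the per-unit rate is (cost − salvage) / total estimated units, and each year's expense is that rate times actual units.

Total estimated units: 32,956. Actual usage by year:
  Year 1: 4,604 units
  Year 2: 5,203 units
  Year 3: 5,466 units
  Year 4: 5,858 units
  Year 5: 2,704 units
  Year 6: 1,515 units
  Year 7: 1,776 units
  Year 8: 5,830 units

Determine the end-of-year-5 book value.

Depreciable base = $1,199,516 − $13,100 = $1,186,416.
Rate = $1,186,416 / 32,956 units = $36 per unit.
Year 1: 4,604 × $36 = $165,744. Book value $1,033,772.
Year 2: 5,203 × $36 = $187,308. Book value $846,464.
Year 3: 5,466 × $36 = $196,776. Book value $649,688.
Year 4: 5,858 × $36 = $210,888. Book value $438,800.
Year 5: 2,704 × $36 = $97,344. Book value $341,456.

$341,456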